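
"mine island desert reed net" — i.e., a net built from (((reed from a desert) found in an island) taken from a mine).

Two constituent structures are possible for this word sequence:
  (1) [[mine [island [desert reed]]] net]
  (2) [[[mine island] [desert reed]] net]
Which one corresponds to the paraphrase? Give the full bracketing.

The paraphrase's head is the "net" part ("net"); its modifier is "mine island desert reed".
That top-level split, carried through the inner groups, gives [[mine [island [desert reed]]] net].

[[mine [island [desert reed]]] net]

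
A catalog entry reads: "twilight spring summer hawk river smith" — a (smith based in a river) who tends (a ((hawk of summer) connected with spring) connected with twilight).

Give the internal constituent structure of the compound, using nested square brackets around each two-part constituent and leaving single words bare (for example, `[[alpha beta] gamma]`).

At the top level: head "smith" (specifically "river smith"); modifier "twilight spring summer hawk".
Within "twilight spring summer hawk", the head is "hawk" (specifically "spring summer hawk") and the modifier is "twilight".
Within "spring summer hawk", the head is "hawk" (specifically "summer hawk") and the modifier is "spring".
Within "summer hawk", the head is "hawk" and the modifier is "summer".
Within "river smith", the head is "smith" and the modifier is "river".
So the structure is [[twilight [spring [summer hawk]]] [river smith]].

[[twilight [spring [summer hawk]]] [river smith]]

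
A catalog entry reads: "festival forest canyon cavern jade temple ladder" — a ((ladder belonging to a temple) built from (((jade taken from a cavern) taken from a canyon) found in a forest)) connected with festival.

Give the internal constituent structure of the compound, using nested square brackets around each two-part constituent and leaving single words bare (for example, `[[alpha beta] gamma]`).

[festival [[forest [canyon [cavern jade]]] [temple ladder]]]

Overall it is a kind of ladder (specifically "forest canyon cavern jade temple ladder"); the modifier is "festival".
"forest canyon cavern jade temple ladder" → head "ladder" (specifically "temple ladder"), modifier "forest canyon cavern jade".
"forest canyon cavern jade" → head "jade" (specifically "canyon cavern jade"), modifier "forest".
"canyon cavern jade" → head "jade" (specifically "cavern jade"), modifier "canyon".
"cavern jade" → head "jade", modifier "cavern".
"temple ladder" → head "ladder", modifier "temple".
Assembled: [festival [[forest [canyon [cavern jade]]] [temple ladder]]].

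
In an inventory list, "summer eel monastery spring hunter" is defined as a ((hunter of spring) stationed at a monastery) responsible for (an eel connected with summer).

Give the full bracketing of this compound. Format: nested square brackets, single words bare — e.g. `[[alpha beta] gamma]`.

[[summer eel] [monastery [spring hunter]]]

The outermost head in the paraphrase is "hunter" (specifically "monastery spring hunter"), modified by "summer eel".
Within "summer eel", the head is "eel" and the modifier is "summer".
Within "monastery spring hunter", the head is "hunter" (specifically "spring hunter") and the modifier is "monastery".
Within "spring hunter", the head is "hunter" and the modifier is "spring".
Assembled: [[summer eel] [monastery [spring hunter]]].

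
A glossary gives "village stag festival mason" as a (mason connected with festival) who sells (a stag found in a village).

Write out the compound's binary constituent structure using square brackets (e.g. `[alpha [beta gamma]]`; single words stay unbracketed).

Overall it is a kind of mason (specifically "festival mason"); the modifier is "village stag".
Inside "village stag": head "stag", modifier "village".
Inside "festival mason": head "mason", modifier "festival".
Assembled: [[village stag] [festival mason]].

[[village stag] [festival mason]]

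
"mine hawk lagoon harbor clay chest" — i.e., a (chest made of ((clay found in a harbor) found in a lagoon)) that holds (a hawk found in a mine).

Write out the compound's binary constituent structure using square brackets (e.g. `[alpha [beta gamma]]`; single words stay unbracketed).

At the top level: head "chest" (specifically "lagoon harbor clay chest"); modifier "mine hawk".
"mine hawk" → head "hawk", modifier "mine".
"lagoon harbor clay chest" → head "chest", modifier "lagoon harbor clay".
"lagoon harbor clay" → head "clay" (specifically "harbor clay"), modifier "lagoon".
"harbor clay" → head "clay", modifier "harbor".
Putting it together: [[mine hawk] [[lagoon [harbor clay]] chest]].

[[mine hawk] [[lagoon [harbor clay]] chest]]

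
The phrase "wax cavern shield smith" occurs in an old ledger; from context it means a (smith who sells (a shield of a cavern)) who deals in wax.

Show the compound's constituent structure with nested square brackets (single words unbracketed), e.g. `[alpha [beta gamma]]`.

[wax [[cavern shield] smith]]

At the top level: head "smith" (specifically "cavern shield smith"); modifier "wax".
Inside "cavern shield smith": head "smith", modifier "cavern shield".
Inside "cavern shield": head "shield", modifier "cavern".
So the structure is [wax [[cavern shield] smith]].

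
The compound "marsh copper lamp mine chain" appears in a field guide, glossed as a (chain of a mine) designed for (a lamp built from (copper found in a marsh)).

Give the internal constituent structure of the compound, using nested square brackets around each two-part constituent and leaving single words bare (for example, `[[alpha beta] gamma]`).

[[[marsh copper] lamp] [mine chain]]

Whole compound: head "chain" (specifically "mine chain"), modifier "marsh copper lamp".
"marsh copper lamp" → head "lamp", modifier "marsh copper".
"marsh copper" → head "copper", modifier "marsh".
"mine chain" → head "chain", modifier "mine".
So the structure is [[[marsh copper] lamp] [mine chain]].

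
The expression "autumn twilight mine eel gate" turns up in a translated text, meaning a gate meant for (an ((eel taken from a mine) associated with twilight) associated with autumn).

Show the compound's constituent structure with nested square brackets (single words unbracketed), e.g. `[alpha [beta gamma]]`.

Whole compound: head "gate", modifier "autumn twilight mine eel".
"autumn twilight mine eel" → head "eel" (specifically "twilight mine eel"), modifier "autumn".
"twilight mine eel" → head "eel" (specifically "mine eel"), modifier "twilight".
"mine eel" → head "eel", modifier "mine".
So the structure is [[autumn [twilight [mine eel]]] gate].

[[autumn [twilight [mine eel]]] gate]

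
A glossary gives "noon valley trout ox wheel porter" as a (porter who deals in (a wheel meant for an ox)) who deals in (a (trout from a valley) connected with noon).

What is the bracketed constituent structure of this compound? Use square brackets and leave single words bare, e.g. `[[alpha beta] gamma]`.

[[noon [valley trout]] [[ox wheel] porter]]

At the top level: head "porter" (specifically "ox wheel porter"); modifier "noon valley trout".
Inside "noon valley trout": head "trout" (specifically "valley trout"), modifier "noon".
Inside "valley trout": head "trout", modifier "valley".
Inside "ox wheel porter": head "porter", modifier "ox wheel".
Inside "ox wheel": head "wheel", modifier "ox".
Assembled: [[noon [valley trout]] [[ox wheel] porter]].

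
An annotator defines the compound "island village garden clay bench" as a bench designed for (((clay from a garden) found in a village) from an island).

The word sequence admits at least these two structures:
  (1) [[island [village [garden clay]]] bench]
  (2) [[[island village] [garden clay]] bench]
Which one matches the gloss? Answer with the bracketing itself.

The paraphrase's head is the "bench" part ("bench"); its modifier is "island village garden clay".
That top-level split, carried through the inner groups, gives [[island [village [garden clay]]] bench].

[[island [village [garden clay]]] bench]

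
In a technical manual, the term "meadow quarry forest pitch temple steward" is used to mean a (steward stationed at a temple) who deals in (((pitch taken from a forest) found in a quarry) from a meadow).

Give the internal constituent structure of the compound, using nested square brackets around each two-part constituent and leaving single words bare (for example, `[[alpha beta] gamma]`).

Whole compound: head "steward" (specifically "temple steward"), modifier "meadow quarry forest pitch".
Within "meadow quarry forest pitch", the head is "pitch" (specifically "quarry forest pitch") and the modifier is "meadow".
Within "quarry forest pitch", the head is "pitch" (specifically "forest pitch") and the modifier is "quarry".
Within "forest pitch", the head is "pitch" and the modifier is "forest".
Within "temple steward", the head is "steward" and the modifier is "temple".
Putting it together: [[meadow [quarry [forest pitch]]] [temple steward]].

[[meadow [quarry [forest pitch]]] [temple steward]]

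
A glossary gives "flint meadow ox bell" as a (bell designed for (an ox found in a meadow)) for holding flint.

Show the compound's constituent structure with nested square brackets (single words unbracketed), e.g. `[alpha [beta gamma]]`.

Whole compound: head "bell" (specifically "meadow ox bell"), modifier "flint".
Within "meadow ox bell", the head is "bell" and the modifier is "meadow ox".
Within "meadow ox", the head is "ox" and the modifier is "meadow".
Assembled: [flint [[meadow ox] bell]].

[flint [[meadow ox] bell]]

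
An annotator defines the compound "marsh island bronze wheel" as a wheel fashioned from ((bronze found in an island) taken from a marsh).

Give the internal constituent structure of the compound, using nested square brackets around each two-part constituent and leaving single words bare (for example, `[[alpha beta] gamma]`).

Whole compound: head "wheel", modifier "marsh island bronze".
Inside "marsh island bronze": head "bronze" (specifically "island bronze"), modifier "marsh".
Inside "island bronze": head "bronze", modifier "island".
Putting it together: [[marsh [island bronze]] wheel].

[[marsh [island bronze]] wheel]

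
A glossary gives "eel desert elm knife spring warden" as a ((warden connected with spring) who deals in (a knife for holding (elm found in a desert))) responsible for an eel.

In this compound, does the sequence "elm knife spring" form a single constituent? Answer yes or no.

The top-level split is [eel] [desert elm knife spring warden]; the full structure is [eel [[[desert elm] knife] [spring warden]]].
"elm knife spring" straddles a constituent boundary, so it is not a single unit.

no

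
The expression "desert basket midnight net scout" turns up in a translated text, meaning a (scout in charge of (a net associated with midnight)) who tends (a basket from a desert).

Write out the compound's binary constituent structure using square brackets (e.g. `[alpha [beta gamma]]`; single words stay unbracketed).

At the top level: head "scout" (specifically "midnight net scout"); modifier "desert basket".
"desert basket" → head "basket", modifier "desert".
"midnight net scout" → head "scout", modifier "midnight net".
"midnight net" → head "net", modifier "midnight".
Putting it together: [[desert basket] [[midnight net] scout]].

[[desert basket] [[midnight net] scout]]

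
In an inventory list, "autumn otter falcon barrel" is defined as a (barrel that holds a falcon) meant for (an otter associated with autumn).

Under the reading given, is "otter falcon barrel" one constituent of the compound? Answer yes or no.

The top-level split is [autumn otter] [falcon barrel]; the full structure is [[autumn otter] [falcon barrel]].
"otter falcon barrel" straddles a constituent boundary, so it is not a single unit.

no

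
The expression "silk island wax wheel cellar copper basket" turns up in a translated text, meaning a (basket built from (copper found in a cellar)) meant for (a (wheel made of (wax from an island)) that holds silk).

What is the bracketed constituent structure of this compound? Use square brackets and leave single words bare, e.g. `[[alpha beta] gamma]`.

[[silk [[island wax] wheel]] [[cellar copper] basket]]

Whole compound: head "basket" (specifically "cellar copper basket"), modifier "silk island wax wheel".
Within "silk island wax wheel", the head is "wheel" (specifically "island wax wheel") and the modifier is "silk".
Within "island wax wheel", the head is "wheel" and the modifier is "island wax".
Within "island wax", the head is "wax" and the modifier is "island".
Within "cellar copper basket", the head is "basket" and the modifier is "cellar copper".
Within "cellar copper", the head is "copper" and the modifier is "cellar".
Putting it together: [[silk [[island wax] wheel]] [[cellar copper] basket]].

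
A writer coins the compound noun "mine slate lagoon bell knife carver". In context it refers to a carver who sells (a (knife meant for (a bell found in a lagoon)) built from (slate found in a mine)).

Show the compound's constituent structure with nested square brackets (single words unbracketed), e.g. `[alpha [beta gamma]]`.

Overall it is a kind of carver; the modifier is "mine slate lagoon bell knife".
Within "mine slate lagoon bell knife", the head is "knife" (specifically "lagoon bell knife") and the modifier is "mine slate".
Within "mine slate", the head is "slate" and the modifier is "mine".
Within "lagoon bell knife", the head is "knife" and the modifier is "lagoon bell".
Within "lagoon bell", the head is "bell" and the modifier is "lagoon".
Assembled: [[[mine slate] [[lagoon bell] knife]] carver].

[[[mine slate] [[lagoon bell] knife]] carver]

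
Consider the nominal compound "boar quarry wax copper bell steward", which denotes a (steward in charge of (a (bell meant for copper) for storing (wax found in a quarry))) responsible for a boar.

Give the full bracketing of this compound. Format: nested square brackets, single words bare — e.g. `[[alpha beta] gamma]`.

[boar [[[quarry wax] [copper bell]] steward]]

At the top level: head "steward" (specifically "quarry wax copper bell steward"); modifier "boar".
Within "quarry wax copper bell steward", the head is "steward" and the modifier is "quarry wax copper bell".
Within "quarry wax copper bell", the head is "bell" (specifically "copper bell") and the modifier is "quarry wax".
Within "quarry wax", the head is "wax" and the modifier is "quarry".
Within "copper bell", the head is "bell" and the modifier is "copper".
So the structure is [boar [[[quarry wax] [copper bell]] steward]].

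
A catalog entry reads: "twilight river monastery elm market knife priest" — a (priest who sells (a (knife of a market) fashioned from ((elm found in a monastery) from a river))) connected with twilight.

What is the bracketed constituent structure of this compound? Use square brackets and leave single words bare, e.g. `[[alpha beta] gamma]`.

Overall it is a kind of priest (specifically "river monastery elm market knife priest"); the modifier is "twilight".
Inside "river monastery elm market knife priest": head "priest", modifier "river monastery elm market knife".
Inside "river monastery elm market knife": head "knife" (specifically "market knife"), modifier "river monastery elm".
Inside "river monastery elm": head "elm" (specifically "monastery elm"), modifier "river".
Inside "monastery elm": head "elm", modifier "monastery".
Inside "market knife": head "knife", modifier "market".
Assembled: [twilight [[[river [monastery elm]] [market knife]] priest]].

[twilight [[[river [monastery elm]] [market knife]] priest]]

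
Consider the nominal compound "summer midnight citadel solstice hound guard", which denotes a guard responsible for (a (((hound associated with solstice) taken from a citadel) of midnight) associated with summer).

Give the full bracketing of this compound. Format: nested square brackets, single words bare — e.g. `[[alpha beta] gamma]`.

[[summer [midnight [citadel [solstice hound]]]] guard]

Overall it is a kind of guard; the modifier is "summer midnight citadel solstice hound".
Inside "summer midnight citadel solstice hound": head "hound" (specifically "midnight citadel solstice hound"), modifier "summer".
Inside "midnight citadel solstice hound": head "hound" (specifically "citadel solstice hound"), modifier "midnight".
Inside "citadel solstice hound": head "hound" (specifically "solstice hound"), modifier "citadel".
Inside "solstice hound": head "hound", modifier "solstice".
So the structure is [[summer [midnight [citadel [solstice hound]]]] guard].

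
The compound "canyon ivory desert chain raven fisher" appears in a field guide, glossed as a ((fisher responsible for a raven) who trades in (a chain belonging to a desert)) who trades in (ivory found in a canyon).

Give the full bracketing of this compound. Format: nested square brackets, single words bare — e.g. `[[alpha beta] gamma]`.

[[canyon ivory] [[desert chain] [raven fisher]]]

Overall it is a kind of fisher (specifically "desert chain raven fisher"); the modifier is "canyon ivory".
Within "canyon ivory", the head is "ivory" and the modifier is "canyon".
Within "desert chain raven fisher", the head is "fisher" (specifically "raven fisher") and the modifier is "desert chain".
Within "desert chain", the head is "chain" and the modifier is "desert".
Within "raven fisher", the head is "fisher" and the modifier is "raven".
Putting it together: [[canyon ivory] [[desert chain] [raven fisher]]].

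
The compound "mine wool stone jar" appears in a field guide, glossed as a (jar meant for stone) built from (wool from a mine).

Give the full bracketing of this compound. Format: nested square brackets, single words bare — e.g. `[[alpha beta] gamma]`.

Overall it is a kind of jar (specifically "stone jar"); the modifier is "mine wool".
"mine wool" → head "wool", modifier "mine".
"stone jar" → head "jar", modifier "stone".
Assembled: [[mine wool] [stone jar]].

[[mine wool] [stone jar]]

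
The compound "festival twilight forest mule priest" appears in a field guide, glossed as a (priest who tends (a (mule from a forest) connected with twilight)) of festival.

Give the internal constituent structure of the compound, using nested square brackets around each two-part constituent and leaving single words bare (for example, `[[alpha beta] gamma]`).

[festival [[twilight [forest mule]] priest]]

Whole compound: head "priest" (specifically "twilight forest mule priest"), modifier "festival".
Within "twilight forest mule priest", the head is "priest" and the modifier is "twilight forest mule".
Within "twilight forest mule", the head is "mule" (specifically "forest mule") and the modifier is "twilight".
Within "forest mule", the head is "mule" and the modifier is "forest".
Assembled: [festival [[twilight [forest mule]] priest]].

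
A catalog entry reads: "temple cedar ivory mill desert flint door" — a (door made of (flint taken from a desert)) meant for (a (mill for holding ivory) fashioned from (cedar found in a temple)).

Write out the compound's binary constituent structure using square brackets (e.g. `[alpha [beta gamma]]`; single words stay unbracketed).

[[[temple cedar] [ivory mill]] [[desert flint] door]]

The outermost head in the paraphrase is "door" (specifically "desert flint door"), modified by "temple cedar ivory mill".
Inside "temple cedar ivory mill": head "mill" (specifically "ivory mill"), modifier "temple cedar".
Inside "temple cedar": head "cedar", modifier "temple".
Inside "ivory mill": head "mill", modifier "ivory".
Inside "desert flint door": head "door", modifier "desert flint".
Inside "desert flint": head "flint", modifier "desert".
Assembled: [[[temple cedar] [ivory mill]] [[desert flint] door]].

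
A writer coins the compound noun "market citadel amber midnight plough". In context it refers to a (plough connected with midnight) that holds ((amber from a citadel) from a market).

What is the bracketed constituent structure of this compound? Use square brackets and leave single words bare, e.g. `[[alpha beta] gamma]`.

[[market [citadel amber]] [midnight plough]]

Overall it is a kind of plough (specifically "midnight plough"); the modifier is "market citadel amber".
Inside "market citadel amber": head "amber" (specifically "citadel amber"), modifier "market".
Inside "citadel amber": head "amber", modifier "citadel".
Inside "midnight plough": head "plough", modifier "midnight".
Assembled: [[market [citadel amber]] [midnight plough]].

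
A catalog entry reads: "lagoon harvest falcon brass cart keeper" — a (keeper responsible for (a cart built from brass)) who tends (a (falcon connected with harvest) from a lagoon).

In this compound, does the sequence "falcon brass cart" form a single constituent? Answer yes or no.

no

The top-level split is [lagoon harvest falcon] [brass cart keeper]; the full structure is [[lagoon [harvest falcon]] [[brass cart] keeper]].
"falcon brass cart" straddles a constituent boundary, so it is not a single unit.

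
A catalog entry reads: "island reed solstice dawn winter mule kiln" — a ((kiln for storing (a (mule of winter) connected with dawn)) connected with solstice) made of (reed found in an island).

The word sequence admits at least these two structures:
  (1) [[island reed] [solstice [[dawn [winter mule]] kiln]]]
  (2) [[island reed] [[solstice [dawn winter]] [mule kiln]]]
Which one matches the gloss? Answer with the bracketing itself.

The paraphrase's head is the "kiln" part ("solstice dawn winter mule kiln"); its modifier is "island reed".
That top-level split, carried through the inner groups, gives [[island reed] [solstice [[dawn [winter mule]] kiln]]].

[[island reed] [solstice [[dawn [winter mule]] kiln]]]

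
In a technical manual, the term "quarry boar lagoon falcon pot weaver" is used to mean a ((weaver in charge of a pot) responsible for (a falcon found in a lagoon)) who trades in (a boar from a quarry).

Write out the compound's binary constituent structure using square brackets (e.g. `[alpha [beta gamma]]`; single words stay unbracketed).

Overall it is a kind of weaver (specifically "lagoon falcon pot weaver"); the modifier is "quarry boar".
Within "quarry boar", the head is "boar" and the modifier is "quarry".
Within "lagoon falcon pot weaver", the head is "weaver" (specifically "pot weaver") and the modifier is "lagoon falcon".
Within "lagoon falcon", the head is "falcon" and the modifier is "lagoon".
Within "pot weaver", the head is "weaver" and the modifier is "pot".
So the structure is [[quarry boar] [[lagoon falcon] [pot weaver]]].

[[quarry boar] [[lagoon falcon] [pot weaver]]]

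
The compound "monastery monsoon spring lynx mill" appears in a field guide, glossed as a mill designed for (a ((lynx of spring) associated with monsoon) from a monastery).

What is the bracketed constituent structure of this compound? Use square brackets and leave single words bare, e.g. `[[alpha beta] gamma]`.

[[monastery [monsoon [spring lynx]]] mill]

At the top level: head "mill"; modifier "monastery monsoon spring lynx".
Within "monastery monsoon spring lynx", the head is "lynx" (specifically "monsoon spring lynx") and the modifier is "monastery".
Within "monsoon spring lynx", the head is "lynx" (specifically "spring lynx") and the modifier is "monsoon".
Within "spring lynx", the head is "lynx" and the modifier is "spring".
Putting it together: [[monastery [monsoon [spring lynx]]] mill].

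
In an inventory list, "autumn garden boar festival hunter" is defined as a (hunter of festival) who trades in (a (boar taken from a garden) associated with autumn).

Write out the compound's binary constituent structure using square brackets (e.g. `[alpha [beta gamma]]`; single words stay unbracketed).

[[autumn [garden boar]] [festival hunter]]

At the top level: head "hunter" (specifically "festival hunter"); modifier "autumn garden boar".
"autumn garden boar" → head "boar" (specifically "garden boar"), modifier "autumn".
"garden boar" → head "boar", modifier "garden".
"festival hunter" → head "hunter", modifier "festival".
Assembled: [[autumn [garden boar]] [festival hunter]].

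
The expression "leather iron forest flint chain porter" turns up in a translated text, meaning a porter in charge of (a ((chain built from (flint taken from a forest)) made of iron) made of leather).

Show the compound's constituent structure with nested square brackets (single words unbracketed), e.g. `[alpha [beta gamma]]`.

At the top level: head "porter"; modifier "leather iron forest flint chain".
Inside "leather iron forest flint chain": head "chain" (specifically "iron forest flint chain"), modifier "leather".
Inside "iron forest flint chain": head "chain" (specifically "forest flint chain"), modifier "iron".
Inside "forest flint chain": head "chain", modifier "forest flint".
Inside "forest flint": head "flint", modifier "forest".
So the structure is [[leather [iron [[forest flint] chain]]] porter].

[[leather [iron [[forest flint] chain]]] porter]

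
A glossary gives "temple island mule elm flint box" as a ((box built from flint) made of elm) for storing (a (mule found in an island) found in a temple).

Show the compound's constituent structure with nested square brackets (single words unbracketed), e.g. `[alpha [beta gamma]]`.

[[temple [island mule]] [elm [flint box]]]

Whole compound: head "box" (specifically "elm flint box"), modifier "temple island mule".
"temple island mule" → head "mule" (specifically "island mule"), modifier "temple".
"island mule" → head "mule", modifier "island".
"elm flint box" → head "box" (specifically "flint box"), modifier "elm".
"flint box" → head "box", modifier "flint".
Putting it together: [[temple [island mule]] [elm [flint box]]].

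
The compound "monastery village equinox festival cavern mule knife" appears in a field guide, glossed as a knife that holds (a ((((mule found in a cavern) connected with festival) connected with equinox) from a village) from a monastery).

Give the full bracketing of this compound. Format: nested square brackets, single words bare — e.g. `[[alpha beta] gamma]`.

[[monastery [village [equinox [festival [cavern mule]]]]] knife]

Overall it is a kind of knife; the modifier is "monastery village equinox festival cavern mule".
Within "monastery village equinox festival cavern mule", the head is "mule" (specifically "village equinox festival cavern mule") and the modifier is "monastery".
Within "village equinox festival cavern mule", the head is "mule" (specifically "equinox festival cavern mule") and the modifier is "village".
Within "equinox festival cavern mule", the head is "mule" (specifically "festival cavern mule") and the modifier is "equinox".
Within "festival cavern mule", the head is "mule" (specifically "cavern mule") and the modifier is "festival".
Within "cavern mule", the head is "mule" and the modifier is "cavern".
Putting it together: [[monastery [village [equinox [festival [cavern mule]]]]] knife].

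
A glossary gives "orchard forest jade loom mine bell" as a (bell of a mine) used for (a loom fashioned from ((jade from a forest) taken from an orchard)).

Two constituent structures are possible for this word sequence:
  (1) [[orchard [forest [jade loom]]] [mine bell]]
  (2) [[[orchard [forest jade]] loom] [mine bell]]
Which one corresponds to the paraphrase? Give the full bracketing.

[[[orchard [forest jade]] loom] [mine bell]]

The paraphrase's head is the "bell" part ("mine bell"); its modifier is "orchard forest jade loom".
That top-level split, carried through the inner groups, gives [[[orchard [forest jade]] loom] [mine bell]].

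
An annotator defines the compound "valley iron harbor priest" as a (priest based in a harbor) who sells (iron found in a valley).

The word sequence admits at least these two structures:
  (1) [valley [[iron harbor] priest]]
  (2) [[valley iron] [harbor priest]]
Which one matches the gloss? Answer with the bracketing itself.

[[valley iron] [harbor priest]]

The paraphrase's head is the "priest" part ("harbor priest"); its modifier is "valley iron".
That top-level split, carried through the inner groups, gives [[valley iron] [harbor priest]].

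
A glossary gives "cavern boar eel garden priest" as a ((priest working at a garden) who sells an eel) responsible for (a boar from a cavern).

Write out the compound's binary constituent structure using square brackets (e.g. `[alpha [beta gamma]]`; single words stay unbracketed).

[[cavern boar] [eel [garden priest]]]

Whole compound: head "priest" (specifically "eel garden priest"), modifier "cavern boar".
"cavern boar" → head "boar", modifier "cavern".
"eel garden priest" → head "priest" (specifically "garden priest"), modifier "eel".
"garden priest" → head "priest", modifier "garden".
Putting it together: [[cavern boar] [eel [garden priest]]].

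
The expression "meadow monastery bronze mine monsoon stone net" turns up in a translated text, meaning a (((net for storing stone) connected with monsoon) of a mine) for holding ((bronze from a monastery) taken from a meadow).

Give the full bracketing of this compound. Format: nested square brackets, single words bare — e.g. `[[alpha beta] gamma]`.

[[meadow [monastery bronze]] [mine [monsoon [stone net]]]]

The outermost head in the paraphrase is "net" (specifically "mine monsoon stone net"), modified by "meadow monastery bronze".
"meadow monastery bronze" → head "bronze" (specifically "monastery bronze"), modifier "meadow".
"monastery bronze" → head "bronze", modifier "monastery".
"mine monsoon stone net" → head "net" (specifically "monsoon stone net"), modifier "mine".
"monsoon stone net" → head "net" (specifically "stone net"), modifier "monsoon".
"stone net" → head "net", modifier "stone".
So the structure is [[meadow [monastery bronze]] [mine [monsoon [stone net]]]].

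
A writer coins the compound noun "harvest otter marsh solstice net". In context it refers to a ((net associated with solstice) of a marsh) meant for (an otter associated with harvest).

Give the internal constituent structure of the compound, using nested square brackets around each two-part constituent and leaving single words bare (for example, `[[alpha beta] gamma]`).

[[harvest otter] [marsh [solstice net]]]

The outermost head in the paraphrase is "net" (specifically "marsh solstice net"), modified by "harvest otter".
Within "harvest otter", the head is "otter" and the modifier is "harvest".
Within "marsh solstice net", the head is "net" (specifically "solstice net") and the modifier is "marsh".
Within "solstice net", the head is "net" and the modifier is "solstice".
So the structure is [[harvest otter] [marsh [solstice net]]].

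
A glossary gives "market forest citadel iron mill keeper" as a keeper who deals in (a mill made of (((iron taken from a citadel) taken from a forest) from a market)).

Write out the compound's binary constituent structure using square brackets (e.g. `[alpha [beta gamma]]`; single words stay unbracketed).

At the top level: head "keeper"; modifier "market forest citadel iron mill".
Inside "market forest citadel iron mill": head "mill", modifier "market forest citadel iron".
Inside "market forest citadel iron": head "iron" (specifically "forest citadel iron"), modifier "market".
Inside "forest citadel iron": head "iron" (specifically "citadel iron"), modifier "forest".
Inside "citadel iron": head "iron", modifier "citadel".
Assembled: [[[market [forest [citadel iron]]] mill] keeper].

[[[market [forest [citadel iron]]] mill] keeper]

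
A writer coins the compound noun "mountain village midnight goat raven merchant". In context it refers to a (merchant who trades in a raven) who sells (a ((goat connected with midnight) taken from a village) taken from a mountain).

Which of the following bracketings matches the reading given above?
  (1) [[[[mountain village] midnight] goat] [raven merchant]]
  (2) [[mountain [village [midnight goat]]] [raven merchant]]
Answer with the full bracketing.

[[mountain [village [midnight goat]]] [raven merchant]]

The paraphrase's head is the "merchant" part ("raven merchant"); its modifier is "mountain village midnight goat".
That top-level split, carried through the inner groups, gives [[mountain [village [midnight goat]]] [raven merchant]].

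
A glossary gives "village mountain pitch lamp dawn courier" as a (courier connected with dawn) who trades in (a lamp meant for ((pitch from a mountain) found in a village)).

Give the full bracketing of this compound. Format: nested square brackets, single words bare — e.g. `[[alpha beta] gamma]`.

[[[village [mountain pitch]] lamp] [dawn courier]]

At the top level: head "courier" (specifically "dawn courier"); modifier "village mountain pitch lamp".
Inside "village mountain pitch lamp": head "lamp", modifier "village mountain pitch".
Inside "village mountain pitch": head "pitch" (specifically "mountain pitch"), modifier "village".
Inside "mountain pitch": head "pitch", modifier "mountain".
Inside "dawn courier": head "courier", modifier "dawn".
Putting it together: [[[village [mountain pitch]] lamp] [dawn courier]].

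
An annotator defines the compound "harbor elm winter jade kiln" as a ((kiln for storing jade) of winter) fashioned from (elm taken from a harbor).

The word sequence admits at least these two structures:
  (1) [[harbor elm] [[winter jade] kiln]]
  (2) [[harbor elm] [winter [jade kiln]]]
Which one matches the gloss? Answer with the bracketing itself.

The paraphrase's head is the "kiln" part ("winter jade kiln"); its modifier is "harbor elm".
That top-level split, carried through the inner groups, gives [[harbor elm] [winter [jade kiln]]].

[[harbor elm] [winter [jade kiln]]]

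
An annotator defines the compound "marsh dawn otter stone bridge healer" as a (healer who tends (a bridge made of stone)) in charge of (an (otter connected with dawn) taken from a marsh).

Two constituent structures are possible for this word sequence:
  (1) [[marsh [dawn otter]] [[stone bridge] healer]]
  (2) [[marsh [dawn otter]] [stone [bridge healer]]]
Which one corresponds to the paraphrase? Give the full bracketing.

[[marsh [dawn otter]] [[stone bridge] healer]]

The paraphrase's head is the "healer" part ("stone bridge healer"); its modifier is "marsh dawn otter".
That top-level split, carried through the inner groups, gives [[marsh [dawn otter]] [[stone bridge] healer]].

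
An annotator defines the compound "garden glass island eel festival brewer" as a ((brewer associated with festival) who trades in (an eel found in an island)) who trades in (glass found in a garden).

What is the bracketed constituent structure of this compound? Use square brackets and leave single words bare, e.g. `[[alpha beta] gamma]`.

[[garden glass] [[island eel] [festival brewer]]]

At the top level: head "brewer" (specifically "island eel festival brewer"); modifier "garden glass".
"garden glass" → head "glass", modifier "garden".
"island eel festival brewer" → head "brewer" (specifically "festival brewer"), modifier "island eel".
"island eel" → head "eel", modifier "island".
"festival brewer" → head "brewer", modifier "festival".
Putting it together: [[garden glass] [[island eel] [festival brewer]]].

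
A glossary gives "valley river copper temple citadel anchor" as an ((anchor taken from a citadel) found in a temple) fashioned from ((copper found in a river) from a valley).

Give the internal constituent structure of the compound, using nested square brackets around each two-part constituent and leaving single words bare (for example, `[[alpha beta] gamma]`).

The outermost head in the paraphrase is "anchor" (specifically "temple citadel anchor"), modified by "valley river copper".
"valley river copper" → head "copper" (specifically "river copper"), modifier "valley".
"river copper" → head "copper", modifier "river".
"temple citadel anchor" → head "anchor" (specifically "citadel anchor"), modifier "temple".
"citadel anchor" → head "anchor", modifier "citadel".
Assembled: [[valley [river copper]] [temple [citadel anchor]]].

[[valley [river copper]] [temple [citadel anchor]]]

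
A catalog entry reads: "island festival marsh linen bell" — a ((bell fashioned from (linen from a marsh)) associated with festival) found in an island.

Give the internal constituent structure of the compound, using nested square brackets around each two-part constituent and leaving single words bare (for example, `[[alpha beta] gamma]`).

[island [festival [[marsh linen] bell]]]

Overall it is a kind of bell (specifically "festival marsh linen bell"); the modifier is "island".
"festival marsh linen bell" → head "bell" (specifically "marsh linen bell"), modifier "festival".
"marsh linen bell" → head "bell", modifier "marsh linen".
"marsh linen" → head "linen", modifier "marsh".
Assembled: [island [festival [[marsh linen] bell]]].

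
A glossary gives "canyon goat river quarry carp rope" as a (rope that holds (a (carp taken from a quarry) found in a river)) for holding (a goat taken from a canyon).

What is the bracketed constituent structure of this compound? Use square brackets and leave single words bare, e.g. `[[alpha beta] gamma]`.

Whole compound: head "rope" (specifically "river quarry carp rope"), modifier "canyon goat".
Within "canyon goat", the head is "goat" and the modifier is "canyon".
Within "river quarry carp rope", the head is "rope" and the modifier is "river quarry carp".
Within "river quarry carp", the head is "carp" (specifically "quarry carp") and the modifier is "river".
Within "quarry carp", the head is "carp" and the modifier is "quarry".
Putting it together: [[canyon goat] [[river [quarry carp]] rope]].

[[canyon goat] [[river [quarry carp]] rope]]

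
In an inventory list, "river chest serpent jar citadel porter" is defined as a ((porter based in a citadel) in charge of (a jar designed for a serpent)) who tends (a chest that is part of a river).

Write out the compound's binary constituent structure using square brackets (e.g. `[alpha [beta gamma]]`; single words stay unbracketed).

[[river chest] [[serpent jar] [citadel porter]]]

At the top level: head "porter" (specifically "serpent jar citadel porter"); modifier "river chest".
Inside "river chest": head "chest", modifier "river".
Inside "serpent jar citadel porter": head "porter" (specifically "citadel porter"), modifier "serpent jar".
Inside "serpent jar": head "jar", modifier "serpent".
Inside "citadel porter": head "porter", modifier "citadel".
Assembled: [[river chest] [[serpent jar] [citadel porter]]].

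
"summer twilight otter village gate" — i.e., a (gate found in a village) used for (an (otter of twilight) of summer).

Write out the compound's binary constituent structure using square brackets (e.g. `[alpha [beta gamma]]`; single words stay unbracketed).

At the top level: head "gate" (specifically "village gate"); modifier "summer twilight otter".
Within "summer twilight otter", the head is "otter" (specifically "twilight otter") and the modifier is "summer".
Within "twilight otter", the head is "otter" and the modifier is "twilight".
Within "village gate", the head is "gate" and the modifier is "village".
Putting it together: [[summer [twilight otter]] [village gate]].

[[summer [twilight otter]] [village gate]]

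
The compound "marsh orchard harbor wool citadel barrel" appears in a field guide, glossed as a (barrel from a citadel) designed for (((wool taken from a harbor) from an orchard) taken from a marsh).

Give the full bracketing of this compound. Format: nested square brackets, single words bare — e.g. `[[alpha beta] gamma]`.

Overall it is a kind of barrel (specifically "citadel barrel"); the modifier is "marsh orchard harbor wool".
"marsh orchard harbor wool" → head "wool" (specifically "orchard harbor wool"), modifier "marsh".
"orchard harbor wool" → head "wool" (specifically "harbor wool"), modifier "orchard".
"harbor wool" → head "wool", modifier "harbor".
"citadel barrel" → head "barrel", modifier "citadel".
So the structure is [[marsh [orchard [harbor wool]]] [citadel barrel]].

[[marsh [orchard [harbor wool]]] [citadel barrel]]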